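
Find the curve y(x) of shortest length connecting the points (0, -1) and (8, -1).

Arc-length functional: J[y] = ∫ sqrt(1 + (y')^2) dx.
Lagrangian L = sqrt(1 + (y')^2) has no explicit y dependence, so ∂L/∂y = 0 and the Euler-Lagrange equation gives
    d/dx( y' / sqrt(1 + (y')^2) ) = 0  ⇒  y' / sqrt(1 + (y')^2) = const.
Hence y' is constant, so y(x) is affine.
Fitting the endpoints (0, -1) and (8, -1):
    slope m = ((-1) − (-1)) / (8 − 0) = 0,
    intercept c = (-1) − m·0 = -1.
Extremal: y(x) = -1.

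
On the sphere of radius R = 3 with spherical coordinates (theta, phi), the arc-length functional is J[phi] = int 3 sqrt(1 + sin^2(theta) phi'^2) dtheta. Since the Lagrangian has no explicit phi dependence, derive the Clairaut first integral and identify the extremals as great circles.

On the sphere of radius R = 3 with spherical coordinates (θ, φ), the induced metric is
    ds^2 = 9(dθ^2 + sin^2(θ) dφ^2).
Parameterise by θ; the arc-length functional is
    J[φ] = ∫ 3 sqrt(1 + sin^2(θ) (dφ/dθ)^2) dθ,
so L = 3 sqrt(1 + sin^2(θ) φ'^2). Compute
    ∂L/∂φ = 0  (L has no explicit φ dependence),
    ∂L/∂φ' = 3 sin^2(θ) φ' / sqrt(1 + sin^2(θ) φ'^2).
Since ∂L/∂φ = 0, the Euler-Lagrange equation
    d/dθ(∂L/∂φ') − ∂L/∂φ = 0
reduces to d/dθ(∂L/∂φ') = 0, i.e. the momentum conjugate to φ is conserved:
    3 sin^2(θ) φ' / sqrt(1 + sin^2(θ) φ'^2) = C.
The overall factor of 3 is constant, so dividing through gives Clairaut's relation sin^2(θ) φ' / sqrt(1 + sin^2(θ) φ'^2) = C' (with C' = C/3). Solving for φ' and integrating gives the great-circle family
    cot(θ) = A cos(φ − φ_0),
i.e. the intersection of the sphere with a plane through the origin. The two constants A and φ_0 (equivalently C and one phase) are fixed by the two endpoint conditions.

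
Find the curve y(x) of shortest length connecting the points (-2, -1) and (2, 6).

Arc-length functional: J[y] = ∫ sqrt(1 + (y')^2) dx.
Lagrangian L = sqrt(1 + (y')^2) has no explicit y dependence, so ∂L/∂y = 0 and the Euler-Lagrange equation gives
    d/dx( y' / sqrt(1 + (y')^2) ) = 0  ⇒  y' / sqrt(1 + (y')^2) = const.
Hence y' is constant, so y(x) is affine.
Fitting the endpoints (-2, -1) and (2, 6):
    slope m = (6 − (-1)) / (2 − (-2)) = 7/4,
    intercept c = (-1) − m·(-2) = 5/2.
Extremal: y(x) = (7/4) x + 5/2.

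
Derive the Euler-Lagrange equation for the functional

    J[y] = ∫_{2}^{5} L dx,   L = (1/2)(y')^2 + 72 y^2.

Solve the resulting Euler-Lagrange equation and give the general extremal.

The Lagrangian is L = (1/2)(y')^2 + 72 y^2.
∂L/∂y = 144y.
∂L/∂y' = y'.
The Euler-Lagrange equation d/dx(∂L/∂y') − ∂L/∂y = 0 becomes:
    y'' - 144 y = 0
General solution: y(x) = A e^(12x) + B e^(-12x), where A and B are arbitrary constants fixed by the endpoint conditions.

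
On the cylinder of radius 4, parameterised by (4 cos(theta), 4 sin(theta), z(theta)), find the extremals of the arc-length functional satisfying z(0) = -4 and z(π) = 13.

Parameterise the cylinder of radius R = 4 as
    r(θ) = (4 cos θ, 4 sin θ, z(θ)).
The arc-length element is
    ds = sqrt(16 + (dz/dθ)^2) dθ,
so the Lagrangian is L = sqrt(16 + z'^2).
L depends on z' only, not on z or θ, so ∂L/∂z = 0 and
    ∂L/∂z' = z' / sqrt(16 + z'^2).
The Euler-Lagrange equation gives
    d/dθ( z' / sqrt(16 + z'^2) ) = 0,
so z' is constant. Integrating once:
    z(θ) = a θ + b,
a helix on the cylinder (a straight line when the cylinder is unrolled). The constants a, b are determined by the endpoint conditions.
With endpoint conditions z(0) = -4 and z(π) = 13: from z(0) = b we get b = -4, and a·π + -4 = 13 gives a = 17/π, so
    z(θ) = (17/π) θ − 4.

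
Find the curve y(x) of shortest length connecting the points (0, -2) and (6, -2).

Arc-length functional: J[y] = ∫ sqrt(1 + (y')^2) dx.
Lagrangian L = sqrt(1 + (y')^2) has no explicit y dependence, so ∂L/∂y = 0 and the Euler-Lagrange equation gives
    d/dx( y' / sqrt(1 + (y')^2) ) = 0  ⇒  y' / sqrt(1 + (y')^2) = const.
Hence y' is constant, so y(x) is affine.
Fitting the endpoints (0, -2) and (6, -2):
    slope m = ((-2) − (-2)) / (6 − 0) = 0,
    intercept c = (-2) − m·0 = -2.
Extremal: y(x) = -2.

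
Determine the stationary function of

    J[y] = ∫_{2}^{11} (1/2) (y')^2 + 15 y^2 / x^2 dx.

The Lagrangian is L = (1/2) (y')^2 + 15 y^2 / x^2.
Compute ∂L/∂y = 30y/x^2, ∂L/∂y' = y'.
The Euler-Lagrange equation d/dx(∂L/∂y') − ∂L/∂y = 0 reduces to
    y'' − 30/x^2 · y = 0  (x > 0).
Its general solution is
    y(x) = A x^6 + B x^(-5),
with A, B fixed by the endpoint conditions.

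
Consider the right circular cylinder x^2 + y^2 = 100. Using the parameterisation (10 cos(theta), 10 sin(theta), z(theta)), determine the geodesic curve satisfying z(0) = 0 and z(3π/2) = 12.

Parameterise the cylinder of radius R = 10 as
    r(θ) = (10 cos θ, 10 sin θ, z(θ)).
The arc-length element is
    ds = sqrt(100 + (dz/dθ)^2) dθ,
so the Lagrangian is L = sqrt(100 + z'^2).
L depends on z' only, not on z or θ, so ∂L/∂z = 0 and
    ∂L/∂z' = z' / sqrt(100 + z'^2).
The Euler-Lagrange equation gives
    d/dθ( z' / sqrt(100 + z'^2) ) = 0,
so z' is constant. Integrating once:
    z(θ) = a θ + b,
a helix on the cylinder (a straight line when the cylinder is unrolled). The constants a, b are determined by the endpoint conditions.
With endpoint conditions z(0) = 0 and z(3π/2) = 12: from z(0) = b we get b = 0, and a·3π/2 + 0 = 12 gives a = 8/π, so
    z(θ) = (8/π) θ.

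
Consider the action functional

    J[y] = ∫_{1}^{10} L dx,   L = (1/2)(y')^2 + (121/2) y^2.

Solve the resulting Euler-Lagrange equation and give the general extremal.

The Lagrangian is L = (1/2)(y')^2 + (121/2) y^2.
∂L/∂y = 121y.
∂L/∂y' = y'.
The Euler-Lagrange equation d/dx(∂L/∂y') − ∂L/∂y = 0 becomes:
    y'' - 121 y = 0
General solution: y(x) = A e^(11x) + B e^(-11x), where A and B are arbitrary constants fixed by the endpoint conditions.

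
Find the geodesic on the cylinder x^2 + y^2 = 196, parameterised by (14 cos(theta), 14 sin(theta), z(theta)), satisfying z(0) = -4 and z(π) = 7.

Parameterise the cylinder of radius R = 14 as
    r(θ) = (14 cos θ, 14 sin θ, z(θ)).
The arc-length element is
    ds = sqrt(196 + (dz/dθ)^2) dθ,
so the Lagrangian is L = sqrt(196 + z'^2).
L depends on z' only, not on z or θ, so ∂L/∂z = 0 and
    ∂L/∂z' = z' / sqrt(196 + z'^2).
The Euler-Lagrange equation gives
    d/dθ( z' / sqrt(196 + z'^2) ) = 0,
so z' is constant. Integrating once:
    z(θ) = a θ + b,
a helix on the cylinder (a straight line when the cylinder is unrolled). The constants a, b are determined by the endpoint conditions.
With endpoint conditions z(0) = -4 and z(π) = 7: from z(0) = b we get b = -4, and a·π + -4 = 7 gives a = 11/π, so
    z(θ) = (11/π) θ − 4.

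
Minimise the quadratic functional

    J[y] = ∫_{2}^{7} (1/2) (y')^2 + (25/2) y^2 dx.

The Lagrangian is L = (1/2) (y')^2 + (25/2) y^2.
Compute ∂L/∂y = 25y, ∂L/∂y' = y'.
The Euler-Lagrange equation d/dx(∂L/∂y') − ∂L/∂y = 0 reduces to
    y'' − 25 y = 0.
Its general solution is
    y(x) = A e^(5x) + B e^(−5x),
with A, B fixed by the endpoint conditions.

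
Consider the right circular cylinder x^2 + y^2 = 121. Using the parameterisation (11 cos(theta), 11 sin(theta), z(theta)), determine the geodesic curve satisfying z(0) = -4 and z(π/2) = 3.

Parameterise the cylinder of radius R = 11 as
    r(θ) = (11 cos θ, 11 sin θ, z(θ)).
The arc-length element is
    ds = sqrt(121 + (dz/dθ)^2) dθ,
so the Lagrangian is L = sqrt(121 + z'^2).
L depends on z' only, not on z or θ, so ∂L/∂z = 0 and
    ∂L/∂z' = z' / sqrt(121 + z'^2).
The Euler-Lagrange equation gives
    d/dθ( z' / sqrt(121 + z'^2) ) = 0,
so z' is constant. Integrating once:
    z(θ) = a θ + b,
a helix on the cylinder (a straight line when the cylinder is unrolled). The constants a, b are determined by the endpoint conditions.
With endpoint conditions z(0) = -4 and z(π/2) = 3: from z(0) = b we get b = -4, and a·π/2 + -4 = 3 gives a = 14/π, so
    z(θ) = (14/π) θ − 4.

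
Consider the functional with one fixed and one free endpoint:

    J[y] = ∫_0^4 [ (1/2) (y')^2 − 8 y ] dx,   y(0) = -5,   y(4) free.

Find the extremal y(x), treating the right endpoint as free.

The Lagrangian L = (1/2) (y')^2 − 8 y gives
    ∂L/∂y = −8,   ∂L/∂y' = y'.
Euler-Lagrange: d/dx(y') − (−8) = 0, i.e. y'' + 8 = 0, so
    y(x) = −(8/2) x^2 + C1 x + C2.
Fixed left endpoint y(0) = -5 ⇒ C2 = -5.
The right endpoint x = 4 is free, so the natural (transversality) condition is ∂L/∂y' |_{x=4} = 0, i.e. y'(4) = 0.
Compute y'(x) = −8 x + C1, so y'(4) = −32 + C1 = 0 ⇒ C1 = 32.
Therefore the extremal is
    y(x) = −4 x^2 + 32 x − 5.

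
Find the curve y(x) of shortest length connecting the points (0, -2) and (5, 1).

Arc-length functional: J[y] = ∫ sqrt(1 + (y')^2) dx.
Lagrangian L = sqrt(1 + (y')^2) has no explicit y dependence, so ∂L/∂y = 0 and the Euler-Lagrange equation gives
    d/dx( y' / sqrt(1 + (y')^2) ) = 0  ⇒  y' / sqrt(1 + (y')^2) = const.
Hence y' is constant, so y(x) is affine.
Fitting the endpoints (0, -2) and (5, 1):
    slope m = (1 − (-2)) / (5 − 0) = 3/5,
    intercept c = (-2) − m·0 = -2.
Extremal: y(x) = (3/5) x - 2.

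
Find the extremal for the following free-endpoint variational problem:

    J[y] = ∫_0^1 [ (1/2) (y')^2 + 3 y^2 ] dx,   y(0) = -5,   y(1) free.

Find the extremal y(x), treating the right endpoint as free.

The Lagrangian L = (1/2) (y')^2 + 3 y^2 gives
    ∂L/∂y = 6 y,   ∂L/∂y' = y'.
Euler-Lagrange: y'' − 6 y = 0.
With k = sqrt(6), the general solution is
    y(x) = A cosh(sqrt(6) x) + B sinh(sqrt(6) x).
Fixed left endpoint y(0) = -5 ⇒ A = -5.
The right endpoint x = 1 is free, so the natural (transversality) condition is ∂L/∂y' |_{x=1} = 0, i.e. y'(1) = 0.
Compute y'(x) = A k sinh(k x) + B k cosh(k x), so
    y'(1) = A k sinh(k·1) + B k cosh(k·1) = 0
    ⇒ B = −A tanh(k·1) = 5 tanh(sqrt(6)·1).
Therefore the extremal is
    y(x) = −5 cosh(sqrt(6) x) + 5 tanh(sqrt(6)·1) sinh(sqrt(6) x).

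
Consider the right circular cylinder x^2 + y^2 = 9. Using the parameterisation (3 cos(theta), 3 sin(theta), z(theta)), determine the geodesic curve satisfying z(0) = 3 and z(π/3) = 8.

Parameterise the cylinder of radius R = 3 as
    r(θ) = (3 cos θ, 3 sin θ, z(θ)).
The arc-length element is
    ds = sqrt(9 + (dz/dθ)^2) dθ,
so the Lagrangian is L = sqrt(9 + z'^2).
L depends on z' only, not on z or θ, so ∂L/∂z = 0 and
    ∂L/∂z' = z' / sqrt(9 + z'^2).
The Euler-Lagrange equation gives
    d/dθ( z' / sqrt(9 + z'^2) ) = 0,
so z' is constant. Integrating once:
    z(θ) = a θ + b,
a helix on the cylinder (a straight line when the cylinder is unrolled). The constants a, b are determined by the endpoint conditions.
With endpoint conditions z(0) = 3 and z(π/3) = 8: from z(0) = b we get b = 3, and a·π/3 + 3 = 8 gives a = 15/π, so
    z(θ) = (15/π) θ + 3.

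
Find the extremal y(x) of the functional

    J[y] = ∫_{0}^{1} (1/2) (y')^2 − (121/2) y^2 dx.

The Lagrangian is L = (1/2) (y')^2 − (121/2) y^2.
Compute ∂L/∂y = -121y, ∂L/∂y' = y'.
The Euler-Lagrange equation d/dx(∂L/∂y') − ∂L/∂y = 0 reduces to
    y'' + 121 y = 0.
Its general solution is
    y(x) = A sin(11x) + B cos(11x),
with A, B fixed by the endpoint conditions.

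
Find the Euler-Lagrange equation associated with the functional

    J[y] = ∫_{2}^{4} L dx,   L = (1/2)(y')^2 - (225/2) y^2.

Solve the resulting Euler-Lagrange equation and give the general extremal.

The Lagrangian is L = (1/2)(y')^2 - (225/2) y^2.
∂L/∂y = -225y.
∂L/∂y' = y'.
The Euler-Lagrange equation d/dx(∂L/∂y') − ∂L/∂y = 0 becomes:
    y'' + 225 y = 0
General solution: y(x) = A sin(15x) + B cos(15x), where A and B are arbitrary constants fixed by the endpoint conditions.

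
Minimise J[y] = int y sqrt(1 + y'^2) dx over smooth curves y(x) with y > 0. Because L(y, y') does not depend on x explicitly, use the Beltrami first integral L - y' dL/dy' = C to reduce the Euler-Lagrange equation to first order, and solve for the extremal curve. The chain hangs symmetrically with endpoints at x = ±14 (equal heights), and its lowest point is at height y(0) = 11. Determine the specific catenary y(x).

The Lagrangian L(y, y') = y sqrt(1 + y'^2) has no explicit x dependence, so the Beltrami identity applies:
    L − y' ∂L/∂y' = C.
Compute ∂L/∂y' = y · y' / sqrt(1 + y'^2). Then
    L − y' ∂L/∂y'
    = y sqrt(1 + y'^2) − y · y'^2 / sqrt(1 + y'^2)
    = y (1 + y'^2 − y'^2) / sqrt(1 + y'^2)
    = y / sqrt(1 + y'^2) = C.
Squaring gives y^2 = C^2 (1 + y'^2), i.e.
    y'^2 = y^2 / C^2 − 1.
Separating variables,
    dy / sqrt(y^2 − C^2) = dx / C,
and integrating gives arccosh(y / C) = (x − a)/C, so
    y(x) = C cosh((x − a)/C),
the catenary. The constants C and a are fixed by the two endpoint conditions (and, for the hanging-chain problem, the length constraint selects C).
Now fit the given data. The endpoints x = ±14 are symmetric at equal height, so the catenary is even about its minimum: a = 0 and y(x) = C cosh(x/C). The lowest point is y(0) = C cosh(0) = C, and we are told y(0) = 11, so C = 11. Therefore
    y(x) = 11 cosh(x/11),
and at the endpoints
    y(±14) = 11 cosh(14/11).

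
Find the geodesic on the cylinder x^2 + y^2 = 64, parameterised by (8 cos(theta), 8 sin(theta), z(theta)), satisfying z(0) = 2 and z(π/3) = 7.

Parameterise the cylinder of radius R = 8 as
    r(θ) = (8 cos θ, 8 sin θ, z(θ)).
The arc-length element is
    ds = sqrt(64 + (dz/dθ)^2) dθ,
so the Lagrangian is L = sqrt(64 + z'^2).
L depends on z' only, not on z or θ, so ∂L/∂z = 0 and
    ∂L/∂z' = z' / sqrt(64 + z'^2).
The Euler-Lagrange equation gives
    d/dθ( z' / sqrt(64 + z'^2) ) = 0,
so z' is constant. Integrating once:
    z(θ) = a θ + b,
a helix on the cylinder (a straight line when the cylinder is unrolled). The constants a, b are determined by the endpoint conditions.
With endpoint conditions z(0) = 2 and z(π/3) = 7: from z(0) = b we get b = 2, and a·π/3 + 2 = 7 gives a = 15/π, so
    z(θ) = (15/π) θ + 2.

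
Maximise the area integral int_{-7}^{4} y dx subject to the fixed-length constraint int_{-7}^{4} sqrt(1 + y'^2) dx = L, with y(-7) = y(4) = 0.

Set up the augmented Lagrangian using a multiplier λ for the length constraint:
    F(y, y') = y − λ sqrt(1 + y'^2).
F has no explicit x dependence, so the Beltrami identity yields a first integral
    F − y' ∂F/∂y' = C.
Compute ∂F/∂y' = −λ y' / sqrt(1 + y'^2). Then
    y − λ sqrt(1 + y'^2) + λ y'^2 / sqrt(1 + y'^2) = C
    ⇒  y − λ / sqrt(1 + y'^2) = C.
Solving for y' and integrating gives
    (x − a)^2 + (y − b)^2 = λ^2,
a circular arc of radius λ. The constants a, b are determined by the endpoint conditions y(-7) = y(4) = 0, and λ is fixed implicitly by the length constraint
    ∫_{-7}^{4} sqrt(1 + y'^2) dx = L.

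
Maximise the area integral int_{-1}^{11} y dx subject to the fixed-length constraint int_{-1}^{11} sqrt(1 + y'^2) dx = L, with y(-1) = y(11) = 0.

Set up the augmented Lagrangian using a multiplier λ for the length constraint:
    F(y, y') = y − λ sqrt(1 + y'^2).
F has no explicit x dependence, so the Beltrami identity yields a first integral
    F − y' ∂F/∂y' = C.
Compute ∂F/∂y' = −λ y' / sqrt(1 + y'^2). Then
    y − λ sqrt(1 + y'^2) + λ y'^2 / sqrt(1 + y'^2) = C
    ⇒  y − λ / sqrt(1 + y'^2) = C.
Solving for y' and integrating gives
    (x − a)^2 + (y − b)^2 = λ^2,
a circular arc of radius λ. The constants a, b are determined by the endpoint conditions y(-1) = y(11) = 0, and λ is fixed implicitly by the length constraint
    ∫_{-1}^{11} sqrt(1 + y'^2) dx = L.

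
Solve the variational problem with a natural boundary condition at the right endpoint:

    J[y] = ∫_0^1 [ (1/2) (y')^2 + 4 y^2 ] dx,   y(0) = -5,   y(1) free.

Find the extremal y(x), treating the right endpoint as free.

The Lagrangian L = (1/2) (y')^2 + 4 y^2 gives
    ∂L/∂y = 8 y,   ∂L/∂y' = y'.
Euler-Lagrange: y'' − 8 y = 0.
With k = sqrt(8), the general solution is
    y(x) = A cosh(sqrt(8) x) + B sinh(sqrt(8) x).
Fixed left endpoint y(0) = -5 ⇒ A = -5.
The right endpoint x = 1 is free, so the natural (transversality) condition is ∂L/∂y' |_{x=1} = 0, i.e. y'(1) = 0.
Compute y'(x) = A k sinh(k x) + B k cosh(k x), so
    y'(1) = A k sinh(k·1) + B k cosh(k·1) = 0
    ⇒ B = −A tanh(k·1) = 5 tanh(sqrt(8)·1).
Therefore the extremal is
    y(x) = −5 cosh(sqrt(8) x) + 5 tanh(sqrt(8)·1) sinh(sqrt(8) x).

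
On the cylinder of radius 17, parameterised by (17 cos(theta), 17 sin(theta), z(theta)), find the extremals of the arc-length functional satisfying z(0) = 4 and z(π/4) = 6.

Parameterise the cylinder of radius R = 17 as
    r(θ) = (17 cos θ, 17 sin θ, z(θ)).
The arc-length element is
    ds = sqrt(289 + (dz/dθ)^2) dθ,
so the Lagrangian is L = sqrt(289 + z'^2).
L depends on z' only, not on z or θ, so ∂L/∂z = 0 and
    ∂L/∂z' = z' / sqrt(289 + z'^2).
The Euler-Lagrange equation gives
    d/dθ( z' / sqrt(289 + z'^2) ) = 0,
so z' is constant. Integrating once:
    z(θ) = a θ + b,
a helix on the cylinder (a straight line when the cylinder is unrolled). The constants a, b are determined by the endpoint conditions.
With endpoint conditions z(0) = 4 and z(π/4) = 6: from z(0) = b we get b = 4, and a·π/4 + 4 = 6 gives a = 8/π, so
    z(θ) = (8/π) θ + 4.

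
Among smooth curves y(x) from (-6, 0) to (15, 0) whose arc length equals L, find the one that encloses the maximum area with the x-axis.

Set up the augmented Lagrangian using a multiplier λ for the length constraint:
    F(y, y') = y − λ sqrt(1 + y'^2).
F has no explicit x dependence, so the Beltrami identity yields a first integral
    F − y' ∂F/∂y' = C.
Compute ∂F/∂y' = −λ y' / sqrt(1 + y'^2). Then
    y − λ sqrt(1 + y'^2) + λ y'^2 / sqrt(1 + y'^2) = C
    ⇒  y − λ / sqrt(1 + y'^2) = C.
Solving for y' and integrating gives
    (x − a)^2 + (y − b)^2 = λ^2,
a circular arc of radius λ. The constants a, b are determined by the endpoint conditions y(-6) = y(15) = 0, and λ is fixed implicitly by the length constraint
    ∫_{-6}^{15} sqrt(1 + y'^2) dx = L.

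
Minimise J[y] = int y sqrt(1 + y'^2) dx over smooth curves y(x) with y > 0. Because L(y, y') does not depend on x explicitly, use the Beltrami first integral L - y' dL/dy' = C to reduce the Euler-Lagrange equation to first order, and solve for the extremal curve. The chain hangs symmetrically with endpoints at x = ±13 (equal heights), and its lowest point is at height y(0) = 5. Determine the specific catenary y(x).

The Lagrangian L(y, y') = y sqrt(1 + y'^2) has no explicit x dependence, so the Beltrami identity applies:
    L − y' ∂L/∂y' = C.
Compute ∂L/∂y' = y · y' / sqrt(1 + y'^2). Then
    L − y' ∂L/∂y'
    = y sqrt(1 + y'^2) − y · y'^2 / sqrt(1 + y'^2)
    = y (1 + y'^2 − y'^2) / sqrt(1 + y'^2)
    = y / sqrt(1 + y'^2) = C.
Squaring gives y^2 = C^2 (1 + y'^2), i.e.
    y'^2 = y^2 / C^2 − 1.
Separating variables,
    dy / sqrt(y^2 − C^2) = dx / C,
and integrating gives arccosh(y / C) = (x − a)/C, so
    y(x) = C cosh((x − a)/C),
the catenary. The constants C and a are fixed by the two endpoint conditions (and, for the hanging-chain problem, the length constraint selects C).
Now fit the given data. The endpoints x = ±13 are symmetric at equal height, so the catenary is even about its minimum: a = 0 and y(x) = C cosh(x/C). The lowest point is y(0) = C cosh(0) = C, and we are told y(0) = 5, so C = 5. Therefore
    y(x) = 5 cosh(x/5),
and at the endpoints
    y(±13) = 5 cosh(13/5).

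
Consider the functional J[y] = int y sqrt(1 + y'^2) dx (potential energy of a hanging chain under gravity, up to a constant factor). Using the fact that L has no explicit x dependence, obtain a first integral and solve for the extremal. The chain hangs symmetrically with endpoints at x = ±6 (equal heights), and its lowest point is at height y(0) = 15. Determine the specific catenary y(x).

The Lagrangian L(y, y') = y sqrt(1 + y'^2) has no explicit x dependence, so the Beltrami identity applies:
    L − y' ∂L/∂y' = C.
Compute ∂L/∂y' = y · y' / sqrt(1 + y'^2). Then
    L − y' ∂L/∂y'
    = y sqrt(1 + y'^2) − y · y'^2 / sqrt(1 + y'^2)
    = y (1 + y'^2 − y'^2) / sqrt(1 + y'^2)
    = y / sqrt(1 + y'^2) = C.
Squaring gives y^2 = C^2 (1 + y'^2), i.e.
    y'^2 = y^2 / C^2 − 1.
Separating variables,
    dy / sqrt(y^2 − C^2) = dx / C,
and integrating gives arccosh(y / C) = (x − a)/C, so
    y(x) = C cosh((x − a)/C),
the catenary. The constants C and a are fixed by the two endpoint conditions (and, for the hanging-chain problem, the length constraint selects C).
Now fit the given data. The endpoints x = ±6 are symmetric at equal height, so the catenary is even about its minimum: a = 0 and y(x) = C cosh(x/C). The lowest point is y(0) = C cosh(0) = C, and we are told y(0) = 15, so C = 15. Therefore
    y(x) = 15 cosh(x/15),
and at the endpoints
    y(±6) = 15 cosh(6/15).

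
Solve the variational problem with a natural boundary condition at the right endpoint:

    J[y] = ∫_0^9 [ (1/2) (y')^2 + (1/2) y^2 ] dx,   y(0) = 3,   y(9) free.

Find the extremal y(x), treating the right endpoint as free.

The Lagrangian L = (1/2) (y')^2 + (1/2) y^2 gives
    ∂L/∂y = 1 y,   ∂L/∂y' = y'.
Euler-Lagrange: y'' − y = 0.
With k = 1, the general solution is
    y(x) = A cosh(x) + B sinh(x).
Fixed left endpoint y(0) = 3 ⇒ A = 3.
The right endpoint x = 9 is free, so the natural (transversality) condition is ∂L/∂y' |_{x=9} = 0, i.e. y'(9) = 0.
Compute y'(x) = A k sinh(k x) + B k cosh(k x), so
    y'(9) = A k sinh(k·9) + B k cosh(k·9) = 0
    ⇒ B = −A tanh(k·9) = − 3 tanh(1·9).
Therefore the extremal is
    y(x) = 3 cosh(1 x) − 3 tanh(1·9) sinh(1 x).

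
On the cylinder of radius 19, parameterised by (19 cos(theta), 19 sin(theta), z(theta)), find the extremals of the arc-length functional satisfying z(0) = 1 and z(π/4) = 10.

Parameterise the cylinder of radius R = 19 as
    r(θ) = (19 cos θ, 19 sin θ, z(θ)).
The arc-length element is
    ds = sqrt(361 + (dz/dθ)^2) dθ,
so the Lagrangian is L = sqrt(361 + z'^2).
L depends on z' only, not on z or θ, so ∂L/∂z = 0 and
    ∂L/∂z' = z' / sqrt(361 + z'^2).
The Euler-Lagrange equation gives
    d/dθ( z' / sqrt(361 + z'^2) ) = 0,
so z' is constant. Integrating once:
    z(θ) = a θ + b,
a helix on the cylinder (a straight line when the cylinder is unrolled). The constants a, b are determined by the endpoint conditions.
With endpoint conditions z(0) = 1 and z(π/4) = 10: from z(0) = b we get b = 1, and a·π/4 + 1 = 10 gives a = 36/π, so
    z(θ) = (36/π) θ + 1.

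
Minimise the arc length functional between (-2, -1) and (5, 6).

Arc-length functional: J[y] = ∫ sqrt(1 + (y')^2) dx.
Lagrangian L = sqrt(1 + (y')^2) has no explicit y dependence, so ∂L/∂y = 0 and the Euler-Lagrange equation gives
    d/dx( y' / sqrt(1 + (y')^2) ) = 0  ⇒  y' / sqrt(1 + (y')^2) = const.
Hence y' is constant, so y(x) is affine.
Fitting the endpoints (-2, -1) and (5, 6):
    slope m = (6 − (-1)) / (5 − (-2)) = 1,
    intercept c = (-1) − m·(-2) = 1.
Extremal: y(x) = x + 1.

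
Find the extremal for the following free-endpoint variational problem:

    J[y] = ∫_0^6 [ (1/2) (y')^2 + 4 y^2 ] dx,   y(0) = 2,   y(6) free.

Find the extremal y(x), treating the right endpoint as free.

The Lagrangian L = (1/2) (y')^2 + 4 y^2 gives
    ∂L/∂y = 8 y,   ∂L/∂y' = y'.
Euler-Lagrange: y'' − 8 y = 0.
With k = sqrt(8), the general solution is
    y(x) = A cosh(sqrt(8) x) + B sinh(sqrt(8) x).
Fixed left endpoint y(0) = 2 ⇒ A = 2.
The right endpoint x = 6 is free, so the natural (transversality) condition is ∂L/∂y' |_{x=6} = 0, i.e. y'(6) = 0.
Compute y'(x) = A k sinh(k x) + B k cosh(k x), so
    y'(6) = A k sinh(k·6) + B k cosh(k·6) = 0
    ⇒ B = −A tanh(k·6) = − 2 tanh(sqrt(8)·6).
Therefore the extremal is
    y(x) = 2 cosh(sqrt(8) x) − 2 tanh(sqrt(8)·6) sinh(sqrt(8) x).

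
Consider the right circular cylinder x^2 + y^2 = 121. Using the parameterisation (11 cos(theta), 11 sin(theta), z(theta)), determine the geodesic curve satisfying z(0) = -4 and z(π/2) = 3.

Parameterise the cylinder of radius R = 11 as
    r(θ) = (11 cos θ, 11 sin θ, z(θ)).
The arc-length element is
    ds = sqrt(121 + (dz/dθ)^2) dθ,
so the Lagrangian is L = sqrt(121 + z'^2).
L depends on z' only, not on z or θ, so ∂L/∂z = 0 and
    ∂L/∂z' = z' / sqrt(121 + z'^2).
The Euler-Lagrange equation gives
    d/dθ( z' / sqrt(121 + z'^2) ) = 0,
so z' is constant. Integrating once:
    z(θ) = a θ + b,
a helix on the cylinder (a straight line when the cylinder is unrolled). The constants a, b are determined by the endpoint conditions.
With endpoint conditions z(0) = -4 and z(π/2) = 3: from z(0) = b we get b = -4, and a·π/2 + -4 = 3 gives a = 14/π, so
    z(θ) = (14/π) θ − 4.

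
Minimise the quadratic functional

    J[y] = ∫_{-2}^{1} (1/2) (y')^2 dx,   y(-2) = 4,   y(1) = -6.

The Lagrangian is L = (1/2) (y')^2.
Compute ∂L/∂y = 0, ∂L/∂y' = y'.
The Euler-Lagrange equation d/dx(∂L/∂y') − ∂L/∂y = 0 reduces to
    y'' = 0.
Its general solution is
    y(x) = A x + B,
with A, B fixed by the endpoint conditions.
Applying the endpoint conditions y(-2) = 4 and y(1) = -6: solve A·-2 + B = 4 and A·1 + B = -6. Subtracting gives A(1 − -2) = -6 − 4, so A = -10/3, and B = 4 − A·-2 = -8/3. Therefore
    y(x) = (-10/3) x - 8/3.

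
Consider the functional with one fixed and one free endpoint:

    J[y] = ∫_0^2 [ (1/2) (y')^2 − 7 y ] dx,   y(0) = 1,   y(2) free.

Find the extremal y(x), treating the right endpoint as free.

The Lagrangian L = (1/2) (y')^2 − 7 y gives
    ∂L/∂y = −7,   ∂L/∂y' = y'.
Euler-Lagrange: d/dx(y') − (−7) = 0, i.e. y'' + 7 = 0, so
    y(x) = −(7/2) x^2 + C1 x + C2.
Fixed left endpoint y(0) = 1 ⇒ C2 = 1.
The right endpoint x = 2 is free, so the natural (transversality) condition is ∂L/∂y' |_{x=2} = 0, i.e. y'(2) = 0.
Compute y'(x) = −7 x + C1, so y'(2) = −14 + C1 = 0 ⇒ C1 = 14.
Therefore the extremal is
    y(x) = −(7/2) x^2 + 14 x + 1.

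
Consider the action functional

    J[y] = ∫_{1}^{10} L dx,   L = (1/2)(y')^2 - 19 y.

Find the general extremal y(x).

The Lagrangian is L = (1/2)(y')^2 - 19 y.
∂L/∂y = -19.
∂L/∂y' = y'.
The Euler-Lagrange equation d/dx(∂L/∂y') − ∂L/∂y = 0 becomes:
    y'' + 19 = 0
General solution: y(x) = -(19/2) x^2 + A x + B, where A and B are arbitrary constants fixed by the endpoint conditions.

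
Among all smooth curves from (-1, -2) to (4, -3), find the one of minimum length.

Arc-length functional: J[y] = ∫ sqrt(1 + (y')^2) dx.
Lagrangian L = sqrt(1 + (y')^2) has no explicit y dependence, so ∂L/∂y = 0 and the Euler-Lagrange equation gives
    d/dx( y' / sqrt(1 + (y')^2) ) = 0  ⇒  y' / sqrt(1 + (y')^2) = const.
Hence y' is constant, so y(x) is affine.
Fitting the endpoints (-1, -2) and (4, -3):
    slope m = ((-3) − (-2)) / (4 − (-1)) = -1/5,
    intercept c = (-2) − m·(-1) = -11/5.
Extremal: y(x) = (-1/5) x - 11/5.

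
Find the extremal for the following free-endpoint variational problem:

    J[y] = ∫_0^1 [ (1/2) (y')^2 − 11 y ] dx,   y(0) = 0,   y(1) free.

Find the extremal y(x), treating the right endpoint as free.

The Lagrangian L = (1/2) (y')^2 − 11 y gives
    ∂L/∂y = −11,   ∂L/∂y' = y'.
Euler-Lagrange: d/dx(y') − (−11) = 0, i.e. y'' + 11 = 0, so
    y(x) = −(11/2) x^2 + C1 x + C2.
Fixed left endpoint y(0) = 0 ⇒ C2 = 0.
The right endpoint x = 1 is free, so the natural (transversality) condition is ∂L/∂y' |_{x=1} = 0, i.e. y'(1) = 0.
Compute y'(x) = −11 x + C1, so y'(1) = −11 + C1 = 0 ⇒ C1 = 11.
Therefore the extremal is
    y(x) = −(11/2) x^2 + 11 x.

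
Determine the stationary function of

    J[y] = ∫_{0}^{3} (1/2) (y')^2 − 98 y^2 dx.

The Lagrangian is L = (1/2) (y')^2 − 98 y^2.
Compute ∂L/∂y = -196y, ∂L/∂y' = y'.
The Euler-Lagrange equation d/dx(∂L/∂y') − ∂L/∂y = 0 reduces to
    y'' + 196 y = 0.
Its general solution is
    y(x) = A sin(14x) + B cos(14x),
with A, B fixed by the endpoint conditions.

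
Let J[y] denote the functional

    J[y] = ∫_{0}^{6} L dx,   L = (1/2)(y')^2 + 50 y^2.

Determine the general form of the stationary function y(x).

The Lagrangian is L = (1/2)(y')^2 + 50 y^2.
∂L/∂y = 100y.
∂L/∂y' = y'.
The Euler-Lagrange equation d/dx(∂L/∂y') − ∂L/∂y = 0 becomes:
    y'' - 100 y = 0
General solution: y(x) = A e^(10x) + B e^(-10x), where A and B are arbitrary constants fixed by the endpoint conditions.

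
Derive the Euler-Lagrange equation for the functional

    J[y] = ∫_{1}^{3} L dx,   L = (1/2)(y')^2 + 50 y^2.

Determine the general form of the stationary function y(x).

The Lagrangian is L = (1/2)(y')^2 + 50 y^2.
∂L/∂y = 100y.
∂L/∂y' = y'.
The Euler-Lagrange equation d/dx(∂L/∂y') − ∂L/∂y = 0 becomes:
    y'' - 100 y = 0
General solution: y(x) = A e^(10x) + B e^(-10x), where A and B are arbitrary constants fixed by the endpoint conditions.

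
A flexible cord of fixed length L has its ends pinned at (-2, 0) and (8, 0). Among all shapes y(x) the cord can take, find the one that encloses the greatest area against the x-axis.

Set up the augmented Lagrangian using a multiplier λ for the length constraint:
    F(y, y') = y − λ sqrt(1 + y'^2).
F has no explicit x dependence, so the Beltrami identity yields a first integral
    F − y' ∂F/∂y' = C.
Compute ∂F/∂y' = −λ y' / sqrt(1 + y'^2). Then
    y − λ sqrt(1 + y'^2) + λ y'^2 / sqrt(1 + y'^2) = C
    ⇒  y − λ / sqrt(1 + y'^2) = C.
Solving for y' and integrating gives
    (x − a)^2 + (y − b)^2 = λ^2,
a circular arc of radius λ. The constants a, b are determined by the endpoint conditions y(-2) = y(8) = 0, and λ is fixed implicitly by the length constraint
    ∫_{-2}^{8} sqrt(1 + y'^2) dx = L.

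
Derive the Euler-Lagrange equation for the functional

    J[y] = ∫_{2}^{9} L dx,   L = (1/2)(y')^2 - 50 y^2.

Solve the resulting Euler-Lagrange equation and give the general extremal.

The Lagrangian is L = (1/2)(y')^2 - 50 y^2.
∂L/∂y = -100y.
∂L/∂y' = y'.
The Euler-Lagrange equation d/dx(∂L/∂y') − ∂L/∂y = 0 becomes:
    y'' + 100 y = 0
General solution: y(x) = A sin(10x) + B cos(10x), where A and B are arbitrary constants fixed by the endpoint conditions.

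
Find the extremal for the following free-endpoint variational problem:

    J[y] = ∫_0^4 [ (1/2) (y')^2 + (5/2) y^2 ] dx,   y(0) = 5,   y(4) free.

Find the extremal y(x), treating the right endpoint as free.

The Lagrangian L = (1/2) (y')^2 + (5/2) y^2 gives
    ∂L/∂y = 5 y,   ∂L/∂y' = y'.
Euler-Lagrange: y'' − 5 y = 0.
With k = sqrt(5), the general solution is
    y(x) = A cosh(sqrt(5) x) + B sinh(sqrt(5) x).
Fixed left endpoint y(0) = 5 ⇒ A = 5.
The right endpoint x = 4 is free, so the natural (transversality) condition is ∂L/∂y' |_{x=4} = 0, i.e. y'(4) = 0.
Compute y'(x) = A k sinh(k x) + B k cosh(k x), so
    y'(4) = A k sinh(k·4) + B k cosh(k·4) = 0
    ⇒ B = −A tanh(k·4) = − 5 tanh(sqrt(5)·4).
Therefore the extremal is
    y(x) = 5 cosh(sqrt(5) x) − 5 tanh(sqrt(5)·4) sinh(sqrt(5) x).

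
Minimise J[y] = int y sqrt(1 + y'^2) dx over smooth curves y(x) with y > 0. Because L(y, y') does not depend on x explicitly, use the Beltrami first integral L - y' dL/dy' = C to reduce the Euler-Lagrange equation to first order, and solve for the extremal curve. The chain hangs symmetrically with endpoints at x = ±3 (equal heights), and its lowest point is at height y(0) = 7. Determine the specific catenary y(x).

The Lagrangian L(y, y') = y sqrt(1 + y'^2) has no explicit x dependence, so the Beltrami identity applies:
    L − y' ∂L/∂y' = C.
Compute ∂L/∂y' = y · y' / sqrt(1 + y'^2). Then
    L − y' ∂L/∂y'
    = y sqrt(1 + y'^2) − y · y'^2 / sqrt(1 + y'^2)
    = y (1 + y'^2 − y'^2) / sqrt(1 + y'^2)
    = y / sqrt(1 + y'^2) = C.
Squaring gives y^2 = C^2 (1 + y'^2), i.e.
    y'^2 = y^2 / C^2 − 1.
Separating variables,
    dy / sqrt(y^2 − C^2) = dx / C,
and integrating gives arccosh(y / C) = (x − a)/C, so
    y(x) = C cosh((x − a)/C),
the catenary. The constants C and a are fixed by the two endpoint conditions (and, for the hanging-chain problem, the length constraint selects C).
Now fit the given data. The endpoints x = ±3 are symmetric at equal height, so the catenary is even about its minimum: a = 0 and y(x) = C cosh(x/C). The lowest point is y(0) = C cosh(0) = C, and we are told y(0) = 7, so C = 7. Therefore
    y(x) = 7 cosh(x/7),
and at the endpoints
    y(±3) = 7 cosh(3/7).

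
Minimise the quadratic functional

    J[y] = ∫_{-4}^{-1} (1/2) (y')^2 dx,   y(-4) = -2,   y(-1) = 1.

The Lagrangian is L = (1/2) (y')^2.
Compute ∂L/∂y = 0, ∂L/∂y' = y'.
The Euler-Lagrange equation d/dx(∂L/∂y') − ∂L/∂y = 0 reduces to
    y'' = 0.
Its general solution is
    y(x) = A x + B,
with A, B fixed by the endpoint conditions.
Applying the endpoint conditions y(-4) = -2 and y(-1) = 1: solve A·-4 + B = -2 and A·-1 + B = 1. Subtracting gives A(-1 − -4) = 1 − -2, so A = 1, and B = -2 − A·-4 = 2. Therefore
    y(x) = x + 2.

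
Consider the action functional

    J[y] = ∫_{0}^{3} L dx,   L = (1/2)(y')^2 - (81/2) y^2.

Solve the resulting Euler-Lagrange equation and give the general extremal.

The Lagrangian is L = (1/2)(y')^2 - (81/2) y^2.
∂L/∂y = -81y.
∂L/∂y' = y'.
The Euler-Lagrange equation d/dx(∂L/∂y') − ∂L/∂y = 0 becomes:
    y'' + 81 y = 0
General solution: y(x) = A sin(9x) + B cos(9x), where A and B are arbitrary constants fixed by the endpoint conditions.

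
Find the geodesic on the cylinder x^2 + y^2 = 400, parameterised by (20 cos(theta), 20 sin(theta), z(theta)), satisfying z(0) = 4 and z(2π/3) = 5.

Parameterise the cylinder of radius R = 20 as
    r(θ) = (20 cos θ, 20 sin θ, z(θ)).
The arc-length element is
    ds = sqrt(400 + (dz/dθ)^2) dθ,
so the Lagrangian is L = sqrt(400 + z'^2).
L depends on z' only, not on z or θ, so ∂L/∂z = 0 and
    ∂L/∂z' = z' / sqrt(400 + z'^2).
The Euler-Lagrange equation gives
    d/dθ( z' / sqrt(400 + z'^2) ) = 0,
so z' is constant. Integrating once:
    z(θ) = a θ + b,
a helix on the cylinder (a straight line when the cylinder is unrolled). The constants a, b are determined by the endpoint conditions.
With endpoint conditions z(0) = 4 and z(2π/3) = 5: from z(0) = b we get b = 4, and a·2π/3 + 4 = 5 gives a = 3/(2π), so
    z(θ) = (3/(2π)) θ + 4.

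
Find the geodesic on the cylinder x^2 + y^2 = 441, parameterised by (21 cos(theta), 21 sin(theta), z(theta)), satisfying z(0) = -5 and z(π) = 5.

Parameterise the cylinder of radius R = 21 as
    r(θ) = (21 cos θ, 21 sin θ, z(θ)).
The arc-length element is
    ds = sqrt(441 + (dz/dθ)^2) dθ,
so the Lagrangian is L = sqrt(441 + z'^2).
L depends on z' only, not on z or θ, so ∂L/∂z = 0 and
    ∂L/∂z' = z' / sqrt(441 + z'^2).
The Euler-Lagrange equation gives
    d/dθ( z' / sqrt(441 + z'^2) ) = 0,
so z' is constant. Integrating once:
    z(θ) = a θ + b,
a helix on the cylinder (a straight line when the cylinder is unrolled). The constants a, b are determined by the endpoint conditions.
With endpoint conditions z(0) = -5 and z(π) = 5: from z(0) = b we get b = -5, and a·π + -5 = 5 gives a = 10/π, so
    z(θ) = (10/π) θ − 5.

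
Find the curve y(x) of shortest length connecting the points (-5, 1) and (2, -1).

Arc-length functional: J[y] = ∫ sqrt(1 + (y')^2) dx.
Lagrangian L = sqrt(1 + (y')^2) has no explicit y dependence, so ∂L/∂y = 0 and the Euler-Lagrange equation gives
    d/dx( y' / sqrt(1 + (y')^2) ) = 0  ⇒  y' / sqrt(1 + (y')^2) = const.
Hence y' is constant, so y(x) is affine.
Fitting the endpoints (-5, 1) and (2, -1):
    slope m = ((-1) − 1) / (2 − (-5)) = -2/7,
    intercept c = 1 − m·(-5) = -3/7.
Extremal: y(x) = (-2/7) x - 3/7.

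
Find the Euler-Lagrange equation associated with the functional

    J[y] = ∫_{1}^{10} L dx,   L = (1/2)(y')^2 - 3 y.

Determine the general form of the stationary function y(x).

The Lagrangian is L = (1/2)(y')^2 - 3 y.
∂L/∂y = -3.
∂L/∂y' = y'.
The Euler-Lagrange equation d/dx(∂L/∂y') − ∂L/∂y = 0 becomes:
    y'' + 3 = 0
General solution: y(x) = -(3/2) x^2 + A x + B, where A and B are arbitrary constants fixed by the endpoint conditions.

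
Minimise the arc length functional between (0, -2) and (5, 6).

Arc-length functional: J[y] = ∫ sqrt(1 + (y')^2) dx.
Lagrangian L = sqrt(1 + (y')^2) has no explicit y dependence, so ∂L/∂y = 0 and the Euler-Lagrange equation gives
    d/dx( y' / sqrt(1 + (y')^2) ) = 0  ⇒  y' / sqrt(1 + (y')^2) = const.
Hence y' is constant, so y(x) is affine.
Fitting the endpoints (0, -2) and (5, 6):
    slope m = (6 − (-2)) / (5 − 0) = 8/5,
    intercept c = (-2) − m·0 = -2.
Extremal: y(x) = (8/5) x - 2.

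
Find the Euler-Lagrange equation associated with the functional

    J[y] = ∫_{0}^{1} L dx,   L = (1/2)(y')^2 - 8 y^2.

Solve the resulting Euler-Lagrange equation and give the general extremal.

The Lagrangian is L = (1/2)(y')^2 - 8 y^2.
∂L/∂y = -16y.
∂L/∂y' = y'.
The Euler-Lagrange equation d/dx(∂L/∂y') − ∂L/∂y = 0 becomes:
    y'' + 16 y = 0
General solution: y(x) = A sin(4x) + B cos(4x), where A and B are arbitrary constants fixed by the endpoint conditions.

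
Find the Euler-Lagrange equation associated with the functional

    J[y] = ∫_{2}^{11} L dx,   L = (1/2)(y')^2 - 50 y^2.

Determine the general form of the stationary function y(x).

The Lagrangian is L = (1/2)(y')^2 - 50 y^2.
∂L/∂y = -100y.
∂L/∂y' = y'.
The Euler-Lagrange equation d/dx(∂L/∂y') − ∂L/∂y = 0 becomes:
    y'' + 100 y = 0
General solution: y(x) = A sin(10x) + B cos(10x), where A and B are arbitrary constants fixed by the endpoint conditions.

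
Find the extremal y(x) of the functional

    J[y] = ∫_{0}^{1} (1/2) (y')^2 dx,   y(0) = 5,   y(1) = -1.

The Lagrangian is L = (1/2) (y')^2.
Compute ∂L/∂y = 0, ∂L/∂y' = y'.
The Euler-Lagrange equation d/dx(∂L/∂y') − ∂L/∂y = 0 reduces to
    y'' = 0.
Its general solution is
    y(x) = A x + B,
with A, B fixed by the endpoint conditions.
Applying the endpoint conditions y(0) = 5 and y(1) = -1: solve A·0 + B = 5 and A·1 + B = -1. Subtracting gives A(1 − 0) = -1 − 5, so A = -6, and B = 5 − A·0 = 5. Therefore
    y(x) = -6 x + 5.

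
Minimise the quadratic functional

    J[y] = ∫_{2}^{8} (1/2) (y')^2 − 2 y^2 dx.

The Lagrangian is L = (1/2) (y')^2 − 2 y^2.
Compute ∂L/∂y = -4y, ∂L/∂y' = y'.
The Euler-Lagrange equation d/dx(∂L/∂y') − ∂L/∂y = 0 reduces to
    y'' + 4 y = 0.
Its general solution is
    y(x) = A sin(2x) + B cos(2x),
with A, B fixed by the endpoint conditions.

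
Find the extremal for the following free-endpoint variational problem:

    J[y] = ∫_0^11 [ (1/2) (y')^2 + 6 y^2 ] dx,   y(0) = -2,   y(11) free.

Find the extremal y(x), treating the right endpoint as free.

The Lagrangian L = (1/2) (y')^2 + 6 y^2 gives
    ∂L/∂y = 12 y,   ∂L/∂y' = y'.
Euler-Lagrange: y'' − 12 y = 0.
With k = sqrt(12), the general solution is
    y(x) = A cosh(sqrt(12) x) + B sinh(sqrt(12) x).
Fixed left endpoint y(0) = -2 ⇒ A = -2.
The right endpoint x = 11 is free, so the natural (transversality) condition is ∂L/∂y' |_{x=11} = 0, i.e. y'(11) = 0.
Compute y'(x) = A k sinh(k x) + B k cosh(k x), so
    y'(11) = A k sinh(k·11) + B k cosh(k·11) = 0
    ⇒ B = −A tanh(k·11) = 2 tanh(sqrt(12)·11).
Therefore the extremal is
    y(x) = −2 cosh(sqrt(12) x) + 2 tanh(sqrt(12)·11) sinh(sqrt(12) x).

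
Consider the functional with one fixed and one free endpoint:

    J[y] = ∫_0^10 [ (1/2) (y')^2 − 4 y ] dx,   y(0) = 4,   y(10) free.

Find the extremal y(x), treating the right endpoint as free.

The Lagrangian L = (1/2) (y')^2 − 4 y gives
    ∂L/∂y = −4,   ∂L/∂y' = y'.
Euler-Lagrange: d/dx(y') − (−4) = 0, i.e. y'' + 4 = 0, so
    y(x) = −(4/2) x^2 + C1 x + C2.
Fixed left endpoint y(0) = 4 ⇒ C2 = 4.
The right endpoint x = 10 is free, so the natural (transversality) condition is ∂L/∂y' |_{x=10} = 0, i.e. y'(10) = 0.
Compute y'(x) = −4 x + C1, so y'(10) = −40 + C1 = 0 ⇒ C1 = 40.
Therefore the extremal is
    y(x) = −2 x^2 + 40 x + 4.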